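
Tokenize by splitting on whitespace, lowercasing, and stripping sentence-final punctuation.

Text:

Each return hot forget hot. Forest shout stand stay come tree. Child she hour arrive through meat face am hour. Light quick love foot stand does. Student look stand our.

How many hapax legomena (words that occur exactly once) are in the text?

Frequencies: stand:3, hot:2, hour:2, each:1, return:1, forget:1, forest:1, shout:1, stay:1, come:1, tree:1, child:1, she:1, arrive:1, through:1, meat:1, face:1, am:1, light:1, quick:1, … (6 more, each freq 1)
Hapax (freq=1): am, arrive, child, come, does, each, face, foot, forest, forget, light, look, love, meat, our, quick, return, she, shout, stay, student, through, tree

23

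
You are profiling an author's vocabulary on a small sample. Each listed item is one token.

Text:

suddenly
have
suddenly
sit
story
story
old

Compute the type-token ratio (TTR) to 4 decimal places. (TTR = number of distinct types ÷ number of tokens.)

0.7143

N = 7 tokens, V = 5 types.
TTR = V / N = 5 / 7 = 0.7143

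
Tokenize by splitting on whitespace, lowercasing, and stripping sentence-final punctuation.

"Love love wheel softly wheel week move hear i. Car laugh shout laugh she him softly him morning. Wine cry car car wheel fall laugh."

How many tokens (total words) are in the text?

Tokens: love, love, wheel, softly, wheel, week, move, hear, i, car, laugh, shout, laugh, she, him, softly, him, morning, wine, cry, car, car, wheel, fall, laugh
N = 25

25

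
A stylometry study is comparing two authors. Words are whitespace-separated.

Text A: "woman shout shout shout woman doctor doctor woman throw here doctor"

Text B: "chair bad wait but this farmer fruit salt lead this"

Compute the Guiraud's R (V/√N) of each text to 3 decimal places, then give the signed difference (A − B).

A: V=5, N=11, R=1.508
B: V=9, N=10, R=2.846
Difference = 1.508 − 2.846 = -1.338

-1.338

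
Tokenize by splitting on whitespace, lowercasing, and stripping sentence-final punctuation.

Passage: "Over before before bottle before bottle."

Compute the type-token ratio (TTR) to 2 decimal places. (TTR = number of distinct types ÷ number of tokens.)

N = 6 tokens, V = 3 types.
TTR = V / N = 3 / 6 = 0.50

0.50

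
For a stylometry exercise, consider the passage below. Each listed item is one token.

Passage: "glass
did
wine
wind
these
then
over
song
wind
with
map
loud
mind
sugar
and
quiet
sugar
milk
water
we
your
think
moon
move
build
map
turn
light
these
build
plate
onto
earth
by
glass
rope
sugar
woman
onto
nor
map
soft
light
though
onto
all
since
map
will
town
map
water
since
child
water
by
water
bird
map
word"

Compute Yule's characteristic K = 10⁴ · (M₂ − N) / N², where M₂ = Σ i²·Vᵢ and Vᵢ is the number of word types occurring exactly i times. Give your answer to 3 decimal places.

Frequencies: map:6, water:4, sugar:3, onto:3, glass:2, wind:2, these:2, build:2, light:2, by:2, since:2, did:1, wine:1, then:1, over:1, song:1, with:1, loud:1, mind:1, and:1, … (21 more, each freq 1)
N = 60. Frequency spectrum: V_1=30, V_2=7, V_3=2, V_4=1, V_6=1
M₂ = 1²·30 + 2²·7 + 3²·2 + 4²·1 + 6²·1 = 128
K = 10000 × (128 − 60) / 60² = 188.889

188.889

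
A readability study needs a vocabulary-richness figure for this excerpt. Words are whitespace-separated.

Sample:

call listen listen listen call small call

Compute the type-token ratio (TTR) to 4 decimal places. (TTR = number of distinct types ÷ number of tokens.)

0.4286

N = 7 tokens, V = 3 types.
TTR = V / N = 3 / 7 = 0.4286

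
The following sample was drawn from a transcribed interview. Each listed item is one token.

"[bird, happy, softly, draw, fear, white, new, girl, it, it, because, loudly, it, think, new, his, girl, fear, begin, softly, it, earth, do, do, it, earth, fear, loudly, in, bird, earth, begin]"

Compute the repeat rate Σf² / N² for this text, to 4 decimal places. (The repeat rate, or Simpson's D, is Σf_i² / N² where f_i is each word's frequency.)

0.0762

Frequencies: it:5, fear:3, earth:3, bird:2, softly:2, new:2, girl:2, loudly:2, begin:2, do:2, happy:1, draw:1, white:1, because:1, think:1, his:1, in:1
Σf² = 78; N² = 1024
Repeat rate = 78 / 1024 = 0.0762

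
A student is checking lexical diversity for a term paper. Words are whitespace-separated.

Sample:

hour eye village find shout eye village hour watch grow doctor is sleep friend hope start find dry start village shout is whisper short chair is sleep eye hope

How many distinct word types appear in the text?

17

Distinct types: {chair, doctor, dry, eye, find, friend, grow, hope, hour, is, short, shout, sleep, start, village, watch, whisper}
V = 17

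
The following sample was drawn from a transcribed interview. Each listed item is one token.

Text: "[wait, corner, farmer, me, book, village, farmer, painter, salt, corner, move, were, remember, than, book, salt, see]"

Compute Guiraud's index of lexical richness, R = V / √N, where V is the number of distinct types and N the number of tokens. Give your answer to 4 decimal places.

3.1530

N = 17, V = 13.
√N = 4.123106
R = 13 / 4.123106 = 3.1530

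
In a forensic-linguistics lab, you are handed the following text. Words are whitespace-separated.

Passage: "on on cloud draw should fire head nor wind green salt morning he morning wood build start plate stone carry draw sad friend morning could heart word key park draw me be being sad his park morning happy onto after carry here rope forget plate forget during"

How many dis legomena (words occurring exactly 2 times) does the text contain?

Frequencies: morning:4, draw:3, on:2, plate:2, carry:2, sad:2, park:2, forget:2, cloud:1, should:1, fire:1, head:1, nor:1, wind:1, green:1, salt:1, he:1, wood:1, build:1, start:1, … (16 more, each freq 1)
Words with frequency 2: carry, forget, on, park, plate, sad

6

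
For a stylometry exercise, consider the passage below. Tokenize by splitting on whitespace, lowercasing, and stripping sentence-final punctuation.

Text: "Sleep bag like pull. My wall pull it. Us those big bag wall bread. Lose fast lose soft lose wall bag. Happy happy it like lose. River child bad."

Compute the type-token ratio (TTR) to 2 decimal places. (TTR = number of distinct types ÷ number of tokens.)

N = 29 tokens, V = 18 types.
TTR = V / N = 18 / 29 = 0.62

0.62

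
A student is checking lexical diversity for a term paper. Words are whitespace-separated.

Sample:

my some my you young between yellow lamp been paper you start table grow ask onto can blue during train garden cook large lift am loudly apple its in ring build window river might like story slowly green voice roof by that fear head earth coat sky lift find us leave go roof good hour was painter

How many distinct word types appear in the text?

Distinct types: {am, apple, ask, been, between, blue, build, by, can, coat, cook, during, earth, fear, find, garden, go, good, green, grow, head, hour, in, its, lamp, large, leave, lift, like, loudly, might, my, onto, painter, paper, ring, river, roof, sky, slowly, some, start, story, table, that, train, us, voice, was, window, yellow, you, young}
V = 53

53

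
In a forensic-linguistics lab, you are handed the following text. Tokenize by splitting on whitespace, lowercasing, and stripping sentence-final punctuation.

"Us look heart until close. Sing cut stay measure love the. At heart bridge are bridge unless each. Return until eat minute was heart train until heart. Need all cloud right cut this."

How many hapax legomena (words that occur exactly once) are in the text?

22

Frequencies: heart:4, until:3, cut:2, bridge:2, us:1, look:1, close:1, sing:1, stay:1, measure:1, love:1, the:1, at:1, are:1, unless:1, each:1, return:1, eat:1, minute:1, was:1, … (6 more, each freq 1)
Hapax (freq=1): all, are, at, close, cloud, each, eat, look, love, measure, minute, need, return, right, sing, stay, the, this, train, unless, us, was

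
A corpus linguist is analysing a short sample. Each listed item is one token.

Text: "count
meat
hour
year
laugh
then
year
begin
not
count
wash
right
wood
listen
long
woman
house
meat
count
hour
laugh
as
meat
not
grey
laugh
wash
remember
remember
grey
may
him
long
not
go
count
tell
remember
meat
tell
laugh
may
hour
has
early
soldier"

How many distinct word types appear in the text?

25

Distinct types: {as, begin, count, early, go, grey, has, him, hour, house, laugh, listen, long, may, meat, not, remember, right, soldier, tell, then, wash, woman, wood, year}
V = 25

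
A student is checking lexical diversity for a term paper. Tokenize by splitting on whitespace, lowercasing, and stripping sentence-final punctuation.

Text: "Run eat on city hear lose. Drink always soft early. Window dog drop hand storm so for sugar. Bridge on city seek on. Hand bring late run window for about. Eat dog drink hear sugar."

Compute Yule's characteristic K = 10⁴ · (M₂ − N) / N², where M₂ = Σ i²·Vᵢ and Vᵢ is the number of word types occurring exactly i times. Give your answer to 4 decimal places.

212.2449

Frequencies: on:3, run:2, eat:2, city:2, hear:2, drink:2, window:2, dog:2, hand:2, for:2, sugar:2, lose:1, always:1, soft:1, early:1, drop:1, storm:1, so:1, bridge:1, seek:1, … (3 more, each freq 1)
N = 35. Frequency spectrum: V_1=12, V_2=10, V_3=1
M₂ = 1²·12 + 2²·10 + 3²·1 = 61
K = 10000 × (61 − 35) / 35² = 212.2449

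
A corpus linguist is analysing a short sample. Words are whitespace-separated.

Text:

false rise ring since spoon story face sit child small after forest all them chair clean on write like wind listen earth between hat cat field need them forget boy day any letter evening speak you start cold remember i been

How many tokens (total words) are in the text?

Tokens: false, rise, ring, since, spoon, story, face, sit, child, small, after, forest, all, them, chair, clean, on, write, like, wind, listen, earth, between, hat, cat, field, need, them, forget, boy, day, any, letter, evening, speak, you, start, cold, remember, i, been
N = 41

41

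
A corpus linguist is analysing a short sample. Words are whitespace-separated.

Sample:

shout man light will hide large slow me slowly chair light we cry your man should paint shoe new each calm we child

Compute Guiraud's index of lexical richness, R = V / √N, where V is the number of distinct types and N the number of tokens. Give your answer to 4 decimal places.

4.1703

N = 23, V = 20.
√N = 4.795832
R = 20 / 4.795832 = 4.1703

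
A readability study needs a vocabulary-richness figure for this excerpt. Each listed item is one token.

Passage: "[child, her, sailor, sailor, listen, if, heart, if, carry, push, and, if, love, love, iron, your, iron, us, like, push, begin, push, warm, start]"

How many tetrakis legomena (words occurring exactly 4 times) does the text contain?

0

Frequencies: if:3, push:3, sailor:2, love:2, iron:2, child:1, her:1, listen:1, heart:1, carry:1, and:1, your:1, us:1, like:1, begin:1, warm:1, start:1
Words with frequency 4: (none)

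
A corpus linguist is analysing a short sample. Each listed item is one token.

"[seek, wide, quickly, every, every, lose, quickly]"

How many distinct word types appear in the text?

5

Distinct types: {every, lose, quickly, seek, wide}
V = 5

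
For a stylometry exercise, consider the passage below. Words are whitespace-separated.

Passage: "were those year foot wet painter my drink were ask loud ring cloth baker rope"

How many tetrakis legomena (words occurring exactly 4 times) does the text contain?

0

Frequencies: were:2, those:1, year:1, foot:1, wet:1, painter:1, my:1, drink:1, ask:1, loud:1, ring:1, cloth:1, baker:1, rope:1
Words with frequency 4: (none)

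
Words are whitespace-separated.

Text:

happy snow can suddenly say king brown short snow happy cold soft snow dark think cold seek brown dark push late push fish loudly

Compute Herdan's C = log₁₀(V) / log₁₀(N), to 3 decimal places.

N = 24, V = 17.
log₁₀(V) = 1.230449, log₁₀(N) = 1.380211
C = 1.230449 / 1.380211 = 0.891

0.891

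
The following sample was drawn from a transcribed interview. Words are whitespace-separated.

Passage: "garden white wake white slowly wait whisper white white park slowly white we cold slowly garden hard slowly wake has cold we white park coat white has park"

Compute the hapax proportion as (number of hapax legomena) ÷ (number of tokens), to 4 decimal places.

Frequencies: white:7, slowly:4, park:3, garden:2, wake:2, we:2, cold:2, has:2, wait:1, whisper:1, hard:1, coat:1
Hapax count = 4; token count = 28.
Ratio = 4 / 28 = 0.1429

0.1429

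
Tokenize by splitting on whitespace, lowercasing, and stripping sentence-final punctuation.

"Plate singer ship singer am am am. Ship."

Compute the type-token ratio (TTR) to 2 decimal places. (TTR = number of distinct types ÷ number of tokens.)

0.50

N = 8 tokens, V = 4 types.
TTR = V / N = 4 / 8 = 0.50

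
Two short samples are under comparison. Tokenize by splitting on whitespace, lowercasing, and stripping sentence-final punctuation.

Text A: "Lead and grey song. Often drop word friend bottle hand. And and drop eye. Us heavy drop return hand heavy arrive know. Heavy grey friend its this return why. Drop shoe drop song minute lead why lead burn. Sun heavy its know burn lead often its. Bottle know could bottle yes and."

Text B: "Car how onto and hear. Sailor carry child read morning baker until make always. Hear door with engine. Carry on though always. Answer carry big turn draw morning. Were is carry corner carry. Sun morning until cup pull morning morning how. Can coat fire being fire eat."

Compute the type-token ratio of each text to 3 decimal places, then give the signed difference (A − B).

TTR(A) = 25/52 = 0.481
TTR(B) = 34/47 = 0.723
Difference = 0.481 − 0.723 = -0.242

-0.242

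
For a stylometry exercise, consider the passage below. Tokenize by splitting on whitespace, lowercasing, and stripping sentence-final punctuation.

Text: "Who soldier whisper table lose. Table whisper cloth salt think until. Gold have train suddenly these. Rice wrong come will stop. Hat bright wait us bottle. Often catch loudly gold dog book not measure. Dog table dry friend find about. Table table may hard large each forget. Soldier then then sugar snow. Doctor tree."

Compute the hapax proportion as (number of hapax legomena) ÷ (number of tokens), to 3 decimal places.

Frequencies: table:5, soldier:2, whisper:2, gold:2, dog:2, then:2, who:1, lose:1, cloth:1, salt:1, think:1, until:1, have:1, train:1, suddenly:1, these:1, rice:1, wrong:1, come:1, will:1, … (25 more, each freq 1)
Hapax count = 39; token count = 54.
Ratio = 39 / 54 = 0.722

0.722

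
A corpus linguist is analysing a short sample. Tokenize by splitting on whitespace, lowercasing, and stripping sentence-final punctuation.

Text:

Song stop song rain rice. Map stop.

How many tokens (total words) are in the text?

7

Tokens: song, stop, song, rain, rice, map, stop
N = 7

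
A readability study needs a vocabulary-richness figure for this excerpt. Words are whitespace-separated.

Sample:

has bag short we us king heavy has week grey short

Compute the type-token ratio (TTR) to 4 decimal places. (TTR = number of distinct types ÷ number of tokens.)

0.8182

N = 11 tokens, V = 9 types.
TTR = V / N = 9 / 11 = 0.8182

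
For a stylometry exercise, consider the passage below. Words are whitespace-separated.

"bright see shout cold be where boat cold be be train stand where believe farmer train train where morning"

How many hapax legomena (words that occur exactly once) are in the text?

8

Frequencies: be:3, where:3, train:3, cold:2, bright:1, see:1, shout:1, boat:1, stand:1, believe:1, farmer:1, morning:1
Hapax (freq=1): believe, boat, bright, farmer, morning, see, shout, stand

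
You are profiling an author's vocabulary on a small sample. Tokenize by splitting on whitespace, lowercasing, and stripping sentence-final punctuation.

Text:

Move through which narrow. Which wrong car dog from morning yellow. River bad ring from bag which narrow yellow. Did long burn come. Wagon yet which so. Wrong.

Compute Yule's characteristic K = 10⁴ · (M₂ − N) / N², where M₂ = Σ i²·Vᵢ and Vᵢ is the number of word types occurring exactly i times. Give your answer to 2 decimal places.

Frequencies: which:4, narrow:2, wrong:2, from:2, yellow:2, move:1, through:1, car:1, dog:1, morning:1, river:1, bad:1, ring:1, bag:1, did:1, long:1, burn:1, come:1, wagon:1, yet:1, … (1 more, each freq 1)
N = 28. Frequency spectrum: V_1=16, V_2=4, V_4=1
M₂ = 1²·16 + 2²·4 + 4²·1 = 48
K = 10000 × (48 − 28) / 28² = 255.10

255.10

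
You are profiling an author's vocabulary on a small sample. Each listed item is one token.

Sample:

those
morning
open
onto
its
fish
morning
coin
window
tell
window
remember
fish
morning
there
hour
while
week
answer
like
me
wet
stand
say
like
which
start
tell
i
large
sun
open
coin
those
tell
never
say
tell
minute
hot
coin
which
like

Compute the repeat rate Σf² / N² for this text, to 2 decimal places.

Frequencies: tell:4, morning:3, coin:3, like:3, those:2, open:2, fish:2, window:2, say:2, which:2, onto:1, its:1, remember:1, there:1, hour:1, while:1, week:1, answer:1, me:1, wet:1, … (8 more, each freq 1)
Σf² = 85; N² = 1849
Repeat rate = 85 / 1849 = 0.05

0.05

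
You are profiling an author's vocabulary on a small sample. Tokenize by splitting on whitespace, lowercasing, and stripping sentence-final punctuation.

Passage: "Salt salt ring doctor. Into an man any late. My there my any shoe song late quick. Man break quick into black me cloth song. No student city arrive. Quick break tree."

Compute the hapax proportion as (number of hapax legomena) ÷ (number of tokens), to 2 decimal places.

0.41

Frequencies: quick:3, salt:2, into:2, man:2, any:2, late:2, my:2, song:2, break:2, ring:1, doctor:1, an:1, there:1, shoe:1, black:1, me:1, cloth:1, no:1, student:1, city:1, … (2 more, each freq 1)
Hapax count = 13; token count = 32.
Ratio = 13 / 32 = 0.41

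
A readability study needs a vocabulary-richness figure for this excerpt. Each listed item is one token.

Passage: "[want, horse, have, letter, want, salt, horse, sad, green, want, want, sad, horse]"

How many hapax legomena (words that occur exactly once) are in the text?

4

Frequencies: want:4, horse:3, sad:2, have:1, letter:1, salt:1, green:1
Hapax (freq=1): green, have, letter, salt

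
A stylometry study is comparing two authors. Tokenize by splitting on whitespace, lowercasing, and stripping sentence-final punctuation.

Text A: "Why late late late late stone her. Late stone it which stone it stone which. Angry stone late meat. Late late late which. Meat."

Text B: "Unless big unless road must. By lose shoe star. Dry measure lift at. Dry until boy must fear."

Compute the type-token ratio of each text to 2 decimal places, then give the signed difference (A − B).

TTR(A) = 8/24 = 0.33
TTR(B) = 15/18 = 0.83
Difference = 0.33 − 0.83 = -0.50

-0.50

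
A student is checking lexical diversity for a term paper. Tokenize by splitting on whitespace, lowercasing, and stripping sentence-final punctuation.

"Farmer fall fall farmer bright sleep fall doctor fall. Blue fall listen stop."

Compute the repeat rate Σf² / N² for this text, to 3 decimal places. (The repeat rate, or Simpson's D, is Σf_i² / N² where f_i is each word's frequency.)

Frequencies: fall:5, farmer:2, bright:1, sleep:1, doctor:1, blue:1, listen:1, stop:1
Σf² = 35; N² = 169
Repeat rate = 35 / 169 = 0.207

0.207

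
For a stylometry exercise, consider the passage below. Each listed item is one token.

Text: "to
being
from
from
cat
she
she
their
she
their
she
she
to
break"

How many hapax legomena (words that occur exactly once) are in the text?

3

Frequencies: she:5, to:2, from:2, their:2, being:1, cat:1, break:1
Hapax (freq=1): being, break, cat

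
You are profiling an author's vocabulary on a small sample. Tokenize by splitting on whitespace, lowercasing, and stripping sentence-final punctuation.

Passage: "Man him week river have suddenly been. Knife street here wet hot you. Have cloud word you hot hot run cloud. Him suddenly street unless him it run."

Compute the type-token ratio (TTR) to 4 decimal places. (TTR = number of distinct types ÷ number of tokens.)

N = 28 tokens, V = 18 types.
TTR = V / N = 18 / 28 = 0.6429

0.6429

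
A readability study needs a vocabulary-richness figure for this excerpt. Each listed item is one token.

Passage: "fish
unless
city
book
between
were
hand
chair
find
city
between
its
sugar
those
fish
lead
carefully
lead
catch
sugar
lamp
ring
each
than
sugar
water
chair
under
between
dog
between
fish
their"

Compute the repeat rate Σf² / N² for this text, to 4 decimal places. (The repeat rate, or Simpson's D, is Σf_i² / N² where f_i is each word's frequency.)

0.0579

Frequencies: between:4, fish:3, sugar:3, city:2, chair:2, lead:2, unless:1, book:1, were:1, hand:1, find:1, its:1, those:1, carefully:1, catch:1, lamp:1, ring:1, each:1, than:1, water:1, … (3 more, each freq 1)
Σf² = 63; N² = 1089
Repeat rate = 63 / 1089 = 0.0579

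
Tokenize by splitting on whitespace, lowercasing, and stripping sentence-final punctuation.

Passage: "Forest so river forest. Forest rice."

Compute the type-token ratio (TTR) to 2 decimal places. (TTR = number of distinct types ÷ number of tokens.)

0.67

N = 6 tokens, V = 4 types.
TTR = V / N = 4 / 6 = 0.67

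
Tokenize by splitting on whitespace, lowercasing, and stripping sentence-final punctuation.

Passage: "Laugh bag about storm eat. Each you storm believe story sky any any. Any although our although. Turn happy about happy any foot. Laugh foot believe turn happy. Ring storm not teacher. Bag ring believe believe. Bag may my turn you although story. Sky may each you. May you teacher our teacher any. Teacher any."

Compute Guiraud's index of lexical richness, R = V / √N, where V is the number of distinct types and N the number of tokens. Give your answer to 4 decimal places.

N = 55, V = 21.
√N = 7.416198
R = 21 / 7.416198 = 2.8316

2.8316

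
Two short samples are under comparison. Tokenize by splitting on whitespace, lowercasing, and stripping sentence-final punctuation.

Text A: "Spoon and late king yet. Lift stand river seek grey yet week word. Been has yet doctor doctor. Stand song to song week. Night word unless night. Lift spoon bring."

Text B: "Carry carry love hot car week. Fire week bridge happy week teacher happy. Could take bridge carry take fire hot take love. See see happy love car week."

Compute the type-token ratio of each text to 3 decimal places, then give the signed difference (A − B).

0.238

TTR(A) = 20/30 = 0.667
TTR(B) = 12/28 = 0.429
Difference = 0.667 − 0.429 = 0.238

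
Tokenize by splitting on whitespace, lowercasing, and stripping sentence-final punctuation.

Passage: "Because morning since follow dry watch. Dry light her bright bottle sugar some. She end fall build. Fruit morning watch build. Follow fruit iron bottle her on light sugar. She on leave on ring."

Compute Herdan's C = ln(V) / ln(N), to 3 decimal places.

0.863

N = 34, V = 21.
ln(V) = 3.044522, ln(N) = 3.526361
C = 3.044522 / 3.526361 = 0.863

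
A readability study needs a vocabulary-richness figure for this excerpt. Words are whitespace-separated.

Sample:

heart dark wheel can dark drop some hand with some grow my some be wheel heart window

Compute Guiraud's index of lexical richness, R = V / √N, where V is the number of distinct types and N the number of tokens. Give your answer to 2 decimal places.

N = 17, V = 12.
√N = 4.123106
R = 12 / 4.123106 = 2.91

2.91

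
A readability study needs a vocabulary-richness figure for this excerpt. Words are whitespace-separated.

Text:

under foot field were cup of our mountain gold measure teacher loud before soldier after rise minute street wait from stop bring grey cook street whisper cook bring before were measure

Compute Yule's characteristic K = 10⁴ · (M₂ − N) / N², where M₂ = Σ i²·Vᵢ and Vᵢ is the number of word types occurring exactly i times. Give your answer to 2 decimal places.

124.87

Frequencies: were:2, measure:2, before:2, street:2, bring:2, cook:2, under:1, foot:1, field:1, cup:1, of:1, our:1, mountain:1, gold:1, teacher:1, loud:1, soldier:1, after:1, rise:1, minute:1, … (5 more, each freq 1)
N = 31. Frequency spectrum: V_1=19, V_2=6
M₂ = 1²·19 + 2²·6 = 43
K = 10000 × (43 − 31) / 31² = 124.87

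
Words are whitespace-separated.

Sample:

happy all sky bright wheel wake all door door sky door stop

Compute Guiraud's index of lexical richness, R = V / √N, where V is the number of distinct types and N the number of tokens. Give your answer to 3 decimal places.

2.309

N = 12, V = 8.
√N = 3.464102
R = 8 / 3.464102 = 2.309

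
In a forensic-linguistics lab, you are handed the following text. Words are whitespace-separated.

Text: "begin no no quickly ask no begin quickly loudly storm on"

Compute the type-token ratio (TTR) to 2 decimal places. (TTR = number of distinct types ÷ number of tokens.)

N = 11 tokens, V = 7 types.
TTR = V / N = 7 / 11 = 0.64

0.64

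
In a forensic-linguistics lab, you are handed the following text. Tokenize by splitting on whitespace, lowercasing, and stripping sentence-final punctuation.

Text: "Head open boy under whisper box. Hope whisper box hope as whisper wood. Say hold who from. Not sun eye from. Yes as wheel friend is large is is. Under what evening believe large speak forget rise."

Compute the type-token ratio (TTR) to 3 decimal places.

N = 37 tokens, V = 27 types.
TTR = V / N = 27 / 37 = 0.730

0.730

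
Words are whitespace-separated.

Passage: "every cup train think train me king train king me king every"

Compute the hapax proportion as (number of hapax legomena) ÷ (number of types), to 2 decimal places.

0.33

Frequencies: train:3, king:3, every:2, me:2, cup:1, think:1
Hapax count = 2; type count = 6.
Ratio = 2 / 6 = 0.33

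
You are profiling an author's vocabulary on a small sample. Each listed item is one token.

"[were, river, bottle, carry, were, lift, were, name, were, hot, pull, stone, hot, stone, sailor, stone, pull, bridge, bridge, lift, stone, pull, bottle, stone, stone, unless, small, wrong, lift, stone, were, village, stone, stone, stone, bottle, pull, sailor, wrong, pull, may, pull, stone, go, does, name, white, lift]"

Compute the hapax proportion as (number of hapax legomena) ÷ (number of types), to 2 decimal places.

Frequencies: stone:11, pull:6, were:5, lift:4, bottle:3, name:2, hot:2, sailor:2, bridge:2, wrong:2, river:1, carry:1, unless:1, small:1, village:1, may:1, go:1, does:1, white:1
Hapax count = 9; type count = 19.
Ratio = 9 / 19 = 0.47

0.47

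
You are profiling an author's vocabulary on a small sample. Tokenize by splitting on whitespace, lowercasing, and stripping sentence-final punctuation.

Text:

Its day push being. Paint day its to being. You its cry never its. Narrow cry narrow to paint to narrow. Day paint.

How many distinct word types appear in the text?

Distinct types: {being, cry, day, its, narrow, never, paint, push, to, you}
V = 10

10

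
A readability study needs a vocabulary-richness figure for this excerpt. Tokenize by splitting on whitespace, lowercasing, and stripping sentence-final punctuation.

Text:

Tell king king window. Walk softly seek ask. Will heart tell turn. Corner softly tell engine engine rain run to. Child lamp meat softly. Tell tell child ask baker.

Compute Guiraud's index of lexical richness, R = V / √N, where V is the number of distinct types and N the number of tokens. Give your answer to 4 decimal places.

N = 29, V = 19.
√N = 5.385165
R = 19 / 5.385165 = 3.5282

3.5282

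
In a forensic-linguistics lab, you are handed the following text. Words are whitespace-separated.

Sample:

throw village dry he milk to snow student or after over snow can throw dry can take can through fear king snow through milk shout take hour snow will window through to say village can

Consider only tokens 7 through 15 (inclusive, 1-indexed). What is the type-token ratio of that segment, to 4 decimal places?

0.8889

Segment tokens 7–15: snow, student, or, after, over, snow, can, throw, dry
Segment N = 9, segment V = 8.
TTR = 8 / 9 = 0.8889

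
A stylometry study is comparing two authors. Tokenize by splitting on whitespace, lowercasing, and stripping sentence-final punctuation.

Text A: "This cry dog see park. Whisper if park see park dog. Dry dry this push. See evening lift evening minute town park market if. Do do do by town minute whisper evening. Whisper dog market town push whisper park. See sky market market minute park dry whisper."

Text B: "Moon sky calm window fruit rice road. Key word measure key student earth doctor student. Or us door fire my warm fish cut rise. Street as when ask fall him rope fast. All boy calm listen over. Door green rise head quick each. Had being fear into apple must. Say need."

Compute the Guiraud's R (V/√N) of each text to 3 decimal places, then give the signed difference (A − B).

-3.961

A: V=17, N=47, R=2.480
B: V=46, N=51, R=6.441
Difference = 2.480 − 6.441 = -3.961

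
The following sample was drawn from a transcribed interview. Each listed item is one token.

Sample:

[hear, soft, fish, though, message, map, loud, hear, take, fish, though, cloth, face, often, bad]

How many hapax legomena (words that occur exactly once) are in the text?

9

Frequencies: hear:2, fish:2, though:2, soft:1, message:1, map:1, loud:1, take:1, cloth:1, face:1, often:1, bad:1
Hapax (freq=1): bad, cloth, face, loud, map, message, often, soft, take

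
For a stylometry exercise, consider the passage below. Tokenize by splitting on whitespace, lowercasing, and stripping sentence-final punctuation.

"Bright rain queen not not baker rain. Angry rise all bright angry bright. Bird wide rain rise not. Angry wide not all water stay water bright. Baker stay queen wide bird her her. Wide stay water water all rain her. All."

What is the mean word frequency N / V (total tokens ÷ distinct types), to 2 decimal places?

N = 41 tokens, V = 13 types.
Mean frequency = N / V = 41 / 13 = 3.15

3.15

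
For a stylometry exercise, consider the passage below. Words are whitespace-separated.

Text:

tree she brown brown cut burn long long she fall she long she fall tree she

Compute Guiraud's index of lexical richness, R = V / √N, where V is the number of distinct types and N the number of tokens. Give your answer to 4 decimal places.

N = 16, V = 7.
√N = 4.000000
R = 7 / 4.000000 = 1.7500

1.7500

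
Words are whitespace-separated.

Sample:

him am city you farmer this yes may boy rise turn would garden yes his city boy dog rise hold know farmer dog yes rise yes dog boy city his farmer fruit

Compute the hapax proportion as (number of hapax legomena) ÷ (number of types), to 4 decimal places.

Frequencies: yes:4, city:3, farmer:3, boy:3, rise:3, dog:3, his:2, him:1, am:1, you:1, this:1, may:1, turn:1, would:1, garden:1, hold:1, know:1, fruit:1
Hapax count = 11; type count = 18.
Ratio = 11 / 18 = 0.6111

0.6111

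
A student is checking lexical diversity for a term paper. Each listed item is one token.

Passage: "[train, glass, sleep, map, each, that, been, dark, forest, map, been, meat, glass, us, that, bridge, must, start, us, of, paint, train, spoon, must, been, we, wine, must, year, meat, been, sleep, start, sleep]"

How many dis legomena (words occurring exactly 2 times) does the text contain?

7

Frequencies: been:4, sleep:3, must:3, train:2, glass:2, map:2, that:2, meat:2, us:2, start:2, each:1, dark:1, forest:1, bridge:1, of:1, paint:1, spoon:1, we:1, wine:1, year:1
Words with frequency 2: glass, map, meat, start, that, train, us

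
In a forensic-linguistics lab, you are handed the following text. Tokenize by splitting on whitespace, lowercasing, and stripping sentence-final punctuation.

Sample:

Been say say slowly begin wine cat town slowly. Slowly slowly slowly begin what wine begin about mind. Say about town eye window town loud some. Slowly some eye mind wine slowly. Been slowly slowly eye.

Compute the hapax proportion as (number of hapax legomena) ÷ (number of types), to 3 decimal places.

Frequencies: slowly:9, say:3, begin:3, wine:3, town:3, eye:3, been:2, about:2, mind:2, some:2, cat:1, what:1, window:1, loud:1
Hapax count = 4; type count = 14.
Ratio = 4 / 14 = 0.286

0.286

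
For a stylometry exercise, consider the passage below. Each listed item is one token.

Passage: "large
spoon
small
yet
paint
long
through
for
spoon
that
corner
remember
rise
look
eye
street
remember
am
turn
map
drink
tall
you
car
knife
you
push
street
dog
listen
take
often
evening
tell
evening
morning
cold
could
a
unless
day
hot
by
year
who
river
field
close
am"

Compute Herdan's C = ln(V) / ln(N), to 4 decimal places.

N = 49, V = 43.
ln(V) = 3.761200, ln(N) = 3.891820
C = 3.761200 / 3.891820 = 0.9664

0.9664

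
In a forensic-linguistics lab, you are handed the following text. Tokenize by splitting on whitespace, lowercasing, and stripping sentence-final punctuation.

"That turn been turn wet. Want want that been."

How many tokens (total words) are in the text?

9

Tokens: that, turn, been, turn, wet, want, want, that, been
N = 9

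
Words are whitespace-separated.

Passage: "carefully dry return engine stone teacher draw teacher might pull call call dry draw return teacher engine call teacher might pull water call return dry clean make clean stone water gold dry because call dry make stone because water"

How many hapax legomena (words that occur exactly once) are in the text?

Frequencies: dry:5, call:5, teacher:4, return:3, stone:3, water:3, engine:2, draw:2, might:2, pull:2, clean:2, make:2, because:2, carefully:1, gold:1
Hapax (freq=1): carefully, gold

2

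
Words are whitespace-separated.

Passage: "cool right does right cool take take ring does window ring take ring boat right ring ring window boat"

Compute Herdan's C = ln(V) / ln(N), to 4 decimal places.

0.6609

N = 19, V = 7.
ln(V) = 1.945910, ln(N) = 2.944439
C = 1.945910 / 2.944439 = 0.6609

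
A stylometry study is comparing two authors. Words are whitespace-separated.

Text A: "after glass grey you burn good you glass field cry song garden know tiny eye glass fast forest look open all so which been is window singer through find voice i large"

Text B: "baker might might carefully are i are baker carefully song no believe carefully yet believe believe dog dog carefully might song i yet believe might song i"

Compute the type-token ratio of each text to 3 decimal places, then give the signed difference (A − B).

0.536

TTR(A) = 29/32 = 0.906
TTR(B) = 10/27 = 0.370
Difference = 0.906 − 0.370 = 0.536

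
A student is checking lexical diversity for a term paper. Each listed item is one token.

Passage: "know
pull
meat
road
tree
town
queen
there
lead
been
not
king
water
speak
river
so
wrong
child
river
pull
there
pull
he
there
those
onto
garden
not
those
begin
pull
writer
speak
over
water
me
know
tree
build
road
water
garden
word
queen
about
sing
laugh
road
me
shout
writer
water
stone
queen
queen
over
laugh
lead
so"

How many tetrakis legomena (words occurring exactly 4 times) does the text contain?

3

Frequencies: pull:4, queen:4, water:4, road:3, there:3, know:2, tree:2, lead:2, not:2, speak:2, river:2, so:2, those:2, garden:2, writer:2, over:2, me:2, laugh:2, meat:1, town:1, … (13 more, each freq 1)
Words with frequency 4: pull, queen, water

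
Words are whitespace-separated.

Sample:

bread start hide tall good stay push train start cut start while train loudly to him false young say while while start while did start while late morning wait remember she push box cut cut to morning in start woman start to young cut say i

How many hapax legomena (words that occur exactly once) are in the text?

Frequencies: start:7, while:5, cut:4, to:3, push:2, train:2, young:2, say:2, morning:2, bread:1, hide:1, tall:1, good:1, stay:1, loudly:1, him:1, false:1, did:1, late:1, wait:1, … (6 more, each freq 1)
Hapax (freq=1): box, bread, did, false, good, hide, him, i, in, late, loudly, remember, she, stay, tall, wait, woman

17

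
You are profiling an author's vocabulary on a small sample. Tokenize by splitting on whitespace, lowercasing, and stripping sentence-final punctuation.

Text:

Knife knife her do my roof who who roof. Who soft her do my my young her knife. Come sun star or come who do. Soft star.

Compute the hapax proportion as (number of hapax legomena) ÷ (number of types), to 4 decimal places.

0.2500

Frequencies: who:4, knife:3, her:3, do:3, my:3, roof:2, soft:2, come:2, star:2, young:1, sun:1, or:1
Hapax count = 3; type count = 12.
Ratio = 3 / 12 = 0.2500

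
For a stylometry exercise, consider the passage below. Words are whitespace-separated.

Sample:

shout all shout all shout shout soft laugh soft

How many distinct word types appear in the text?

4

Distinct types: {all, laugh, shout, soft}
V = 4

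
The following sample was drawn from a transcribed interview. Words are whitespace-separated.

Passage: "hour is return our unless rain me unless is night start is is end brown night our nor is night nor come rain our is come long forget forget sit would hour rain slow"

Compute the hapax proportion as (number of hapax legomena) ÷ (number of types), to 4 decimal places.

0.5000

Frequencies: is:6, our:3, rain:3, night:3, hour:2, unless:2, nor:2, come:2, forget:2, return:1, me:1, start:1, end:1, brown:1, long:1, sit:1, would:1, slow:1
Hapax count = 9; type count = 18.
Ratio = 9 / 18 = 0.5000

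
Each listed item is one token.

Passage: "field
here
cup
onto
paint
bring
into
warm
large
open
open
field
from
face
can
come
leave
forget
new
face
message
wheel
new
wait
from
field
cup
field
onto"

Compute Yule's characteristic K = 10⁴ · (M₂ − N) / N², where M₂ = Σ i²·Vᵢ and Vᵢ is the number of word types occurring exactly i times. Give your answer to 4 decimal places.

285.3746

Frequencies: field:4, cup:2, onto:2, open:2, from:2, face:2, new:2, here:1, paint:1, bring:1, into:1, warm:1, large:1, can:1, come:1, leave:1, forget:1, message:1, wheel:1, wait:1
N = 29. Frequency spectrum: V_1=13, V_2=6, V_4=1
M₂ = 1²·13 + 2²·6 + 4²·1 = 53
K = 10000 × (53 − 29) / 29² = 285.3746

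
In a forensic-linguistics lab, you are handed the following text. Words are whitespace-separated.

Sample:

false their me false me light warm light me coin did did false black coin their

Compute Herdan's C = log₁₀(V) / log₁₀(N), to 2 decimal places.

0.75

N = 16, V = 8.
log₁₀(V) = 0.903090, log₁₀(N) = 1.204120
C = 0.903090 / 1.204120 = 0.75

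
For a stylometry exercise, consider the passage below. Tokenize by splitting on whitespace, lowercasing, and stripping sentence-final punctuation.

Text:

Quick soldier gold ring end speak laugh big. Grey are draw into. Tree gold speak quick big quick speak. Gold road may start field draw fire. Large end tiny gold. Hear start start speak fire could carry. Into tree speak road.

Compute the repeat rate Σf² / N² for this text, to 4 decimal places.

Frequencies: speak:5, gold:4, quick:3, start:3, end:2, big:2, draw:2, into:2, tree:2, road:2, fire:2, soldier:1, ring:1, laugh:1, grey:1, are:1, may:1, field:1, large:1, tiny:1, … (3 more, each freq 1)
Σf² = 99; N² = 1681
Repeat rate = 99 / 1681 = 0.0589

0.0589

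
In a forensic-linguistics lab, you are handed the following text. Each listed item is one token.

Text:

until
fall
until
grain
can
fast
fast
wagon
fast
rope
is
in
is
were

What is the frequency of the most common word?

Frequencies: fast:3, until:2, is:2, fall:1, grain:1, can:1, wagon:1, rope:1, in:1, were:1
Most common: 'fast' with frequency 3.

3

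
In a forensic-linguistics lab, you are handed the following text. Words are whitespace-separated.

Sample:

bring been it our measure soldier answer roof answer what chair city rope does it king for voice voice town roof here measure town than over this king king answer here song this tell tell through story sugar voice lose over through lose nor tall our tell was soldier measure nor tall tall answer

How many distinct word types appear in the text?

30

Distinct types: {answer, been, bring, chair, city, does, for, here, it, king, lose, measure, nor, our, over, roof, rope, soldier, song, story, sugar, tall, tell, than, this, through, town, voice, was, what}
V = 30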